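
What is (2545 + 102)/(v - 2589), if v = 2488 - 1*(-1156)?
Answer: 2647/1055 ≈ 2.5090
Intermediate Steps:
v = 3644 (v = 2488 + 1156 = 3644)
(2545 + 102)/(v - 2589) = (2545 + 102)/(3644 - 2589) = 2647/1055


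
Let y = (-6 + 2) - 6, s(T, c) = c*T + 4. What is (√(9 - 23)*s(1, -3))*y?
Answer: -10*I*√14 ≈ -37.417*I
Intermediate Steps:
s(T, c) = 4 + T*c (s(T, c) = T*c + 4 = 4 + T*c)
y = -10 (y = -4 - 6 = -10)
(√(9 - 23)*s(1, -3))*y = (√(9 - 23)*(4 + 1*(-3)))*(-10) = (√(-14)*(4 - 3))*(-10) = ((I*√14)*1)*(-10) = (I*√14)*(-10) = -10*I*√14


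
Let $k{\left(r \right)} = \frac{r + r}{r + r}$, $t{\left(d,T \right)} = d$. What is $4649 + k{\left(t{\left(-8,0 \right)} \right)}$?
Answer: $4650$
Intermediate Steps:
$k{\left(r \right)} = 1$ ($k{\left(r \right)} = \frac{2 r}{2 r} = 2 r \frac{1}{2 r} = 1$)
$4649 + k{\left(t{\left(-8,0 \right)} \right)} = 4649 + 1 = 4650$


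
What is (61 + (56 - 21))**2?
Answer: 9216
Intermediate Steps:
(61 + (56 - 21))**2 = (61 + 35)**2 = 96**2 = 9216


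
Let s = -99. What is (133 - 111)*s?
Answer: -2178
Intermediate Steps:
(133 - 111)*s = (133 - 111)*(-99) = 22*(-99) = -2178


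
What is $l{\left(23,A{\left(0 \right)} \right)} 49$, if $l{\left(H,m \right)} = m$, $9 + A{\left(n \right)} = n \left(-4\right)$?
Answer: $-441$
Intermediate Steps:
$A{\left(n \right)} = -9 - 4 n$ ($A{\left(n \right)} = -9 + n \left(-4\right) = -9 - 4 n$)
$l{\left(23,A{\left(0 \right)} \right)} 49 = \left(-9 - 0\right) 49 = \left(-9 + 0\right) 49 = \left(-9\right) 49 = -441$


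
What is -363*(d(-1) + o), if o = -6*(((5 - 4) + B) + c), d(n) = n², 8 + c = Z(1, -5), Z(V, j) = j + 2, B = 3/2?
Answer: -18876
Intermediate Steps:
B = 3/2 (B = 3*(½) = 3/2 ≈ 1.5000)
Z(V, j) = 2 + j
c = -11 (c = -8 + (2 - 5) = -8 - 3 = -11)
o = 51 (o = -6*(((5 - 4) + 3/2) - 11) = -6*((1 + 3/2) - 11) = -6*(5/2 - 11) = -6*(-17/2) = 51)
-363*(d(-1) + o) = -363*((-1)² + 51) = -363*(1 + 51) = -363*52 = -18876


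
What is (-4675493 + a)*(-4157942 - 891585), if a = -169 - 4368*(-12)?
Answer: 23345205504642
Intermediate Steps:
a = 52247 (a = -169 - 182*(-288) = -169 + 52416 = 52247)
(-4675493 + a)*(-4157942 - 891585) = (-4675493 + 52247)*(-4157942 - 891585) = -4623246*(-5049527) = 23345205504642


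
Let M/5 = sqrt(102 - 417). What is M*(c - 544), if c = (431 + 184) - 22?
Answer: 735*I*sqrt(35) ≈ 4348.3*I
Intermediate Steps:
c = 593 (c = 615 - 22 = 593)
M = 15*I*sqrt(35) (M = 5*sqrt(102 - 417) = 5*sqrt(-315) = 5*(3*I*sqrt(35)) = 15*I*sqrt(35) ≈ 88.741*I)
M*(c - 544) = (15*I*sqrt(35))*(593 - 544) = (15*I*sqrt(35))*49 = 735*I*sqrt(35)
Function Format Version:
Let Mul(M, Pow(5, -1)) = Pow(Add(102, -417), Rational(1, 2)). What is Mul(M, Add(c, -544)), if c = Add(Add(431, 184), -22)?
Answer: Mul(735, I, Pow(35, Rational(1, 2))) ≈ Mul(4348.3, I)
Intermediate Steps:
c = 593 (c = Add(615, -22) = 593)
M = Mul(15, I, Pow(35, Rational(1, 2))) (M = Mul(5, Pow(Add(102, -417), Rational(1, 2))) = Mul(5, Pow(-315, Rational(1, 2))) = Mul(5, Mul(3, I, Pow(35, Rational(1, 2)))) = Mul(15, I, Pow(35, Rational(1, 2))) ≈ Mul(88.741, I))
Mul(M, Add(c, -544)) = Mul(Mul(15, I, Pow(35, Rational(1, 2))), Add(593, -544)) = Mul(Mul(15, I, Pow(35, Rational(1, 2))), 49) = Mul(735, I, Pow(35, Rational(1, 2)))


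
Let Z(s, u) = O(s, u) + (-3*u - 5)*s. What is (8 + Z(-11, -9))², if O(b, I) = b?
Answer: 60025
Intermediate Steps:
Z(s, u) = s + s*(-5 - 3*u) (Z(s, u) = s + (-3*u - 5)*s = s + (-5 - 3*u)*s = s + s*(-5 - 3*u))
(8 + Z(-11, -9))² = (8 - 11*(-4 - 3*(-9)))² = (8 - 11*(-4 + 27))² = (8 - 11*23)² = (8 - 253)² = (-245)² = 60025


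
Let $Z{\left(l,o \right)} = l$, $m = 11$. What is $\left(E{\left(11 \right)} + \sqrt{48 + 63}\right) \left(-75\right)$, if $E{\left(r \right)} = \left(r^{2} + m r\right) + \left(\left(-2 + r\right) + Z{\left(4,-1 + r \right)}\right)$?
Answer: $-19125 - 75 \sqrt{111} \approx -19915.0$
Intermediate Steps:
$E{\left(r \right)} = 2 + r^{2} + 12 r$ ($E{\left(r \right)} = \left(r^{2} + 11 r\right) + \left(\left(-2 + r\right) + 4\right) = \left(r^{2} + 11 r\right) + \left(2 + r\right) = 2 + r^{2} + 12 r$)
$\left(E{\left(11 \right)} + \sqrt{48 + 63}\right) \left(-75\right) = \left(\left(2 + 11^{2} + 12 \cdot 11\right) + \sqrt{48 + 63}\right) \left(-75\right) = \left(\left(2 + 121 + 132\right) + \sqrt{111}\right) \left(-75\right) = \left(255 + \sqrt{111}\right) \left(-75\right) = -19125 - 75 \sqrt{111}$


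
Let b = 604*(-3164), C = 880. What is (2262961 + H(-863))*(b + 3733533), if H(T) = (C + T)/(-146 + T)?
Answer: 4161312092784464/1009 ≈ 4.1242e+12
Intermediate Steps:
b = -1911056
H(T) = (880 + T)/(-146 + T)
(2262961 + H(-863))*(b + 3733533) = (2262961 + (880 - 863)/(-146 - 863))*(-1911056 + 3733533) = (2262961 + 17/(-1009))*1822477 = (2262961 - 1/1009*17)*1822477 = (2262961 - 17/1009)*1822477 = (2283327632/1009)*1822477 = 4161312092784464/1009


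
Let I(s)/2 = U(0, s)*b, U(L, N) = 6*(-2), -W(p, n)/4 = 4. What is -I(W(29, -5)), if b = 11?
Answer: 264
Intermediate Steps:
W(p, n) = -16 (W(p, n) = -4*4 = -16)
U(L, N) = -12
I(s) = -264 (I(s) = 2*(-12*11) = 2*(-132) = -264)
-I(W(29, -5)) = -1*(-264) = 264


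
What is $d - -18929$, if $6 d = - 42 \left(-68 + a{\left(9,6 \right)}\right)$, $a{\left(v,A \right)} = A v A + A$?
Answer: $17095$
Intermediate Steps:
$a{\left(v,A \right)} = A + v A^{2}$ ($a{\left(v,A \right)} = v A^{2} + A = A + v A^{2}$)
$d = -1834$ ($d = \frac{\left(-42\right) \left(-68 + 6 \left(1 + 6 \cdot 9\right)\right)}{6} = \frac{\left(-42\right) \left(-68 + 6 \left(1 + 54\right)\right)}{6} = \frac{\left(-42\right) \left(-68 + 6 \cdot 55\right)}{6} = \frac{\left(-42\right) \left(-68 + 330\right)}{6} = \frac{\left(-42\right) 262}{6} = \frac{1}{6} \left(-11004\right) = -1834$)
$d - -18929 = -1834 - -18929 = -1834 + 18929 = 17095$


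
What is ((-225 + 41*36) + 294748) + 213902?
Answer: 509901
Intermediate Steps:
((-225 + 41*36) + 294748) + 213902 = ((-225 + 1476) + 294748) + 213902 = (1251 + 294748) + 213902 = 295999 + 213902 = 509901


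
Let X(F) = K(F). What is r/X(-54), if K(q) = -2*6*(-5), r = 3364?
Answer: 841/15 ≈ 56.067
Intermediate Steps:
K(q) = 60 (K(q) = -12*(-5) = 60)
X(F) = 60
r/X(-54) = 3364/60 = 3364*(1/60) = 841/15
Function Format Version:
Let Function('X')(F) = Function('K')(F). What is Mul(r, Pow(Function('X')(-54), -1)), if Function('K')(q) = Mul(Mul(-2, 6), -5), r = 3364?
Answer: Rational(841, 15) ≈ 56.067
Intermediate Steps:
Function('K')(q) = 60 (Function('K')(q) = Mul(-12, -5) = 60)
Function('X')(F) = 60
Mul(r, Pow(Function('X')(-54), -1)) = Mul(3364, Pow(60, -1)) = Mul(3364, Rational(1, 60)) = Rational(841, 15)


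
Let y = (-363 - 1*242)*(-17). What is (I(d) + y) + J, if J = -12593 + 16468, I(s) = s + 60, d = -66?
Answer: 14154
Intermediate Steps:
I(s) = 60 + s
J = 3875
y = 10285 (y = (-363 - 242)*(-17) = -605*(-17) = 10285)
(I(d) + y) + J = ((60 - 66) + 10285) + 3875 = (-6 + 10285) + 3875 = 10279 + 3875 = 14154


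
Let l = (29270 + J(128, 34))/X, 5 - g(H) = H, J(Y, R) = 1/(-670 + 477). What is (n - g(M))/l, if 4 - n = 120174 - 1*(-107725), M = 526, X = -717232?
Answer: 31474422392224/5649109 ≈ 5.5716e+6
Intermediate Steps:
J(Y, R) = -1/193 (J(Y, R) = 1/(-193) = -1/193)
n = -227895 (n = 4 - (120174 - 1*(-107725)) = 4 - (120174 + 107725) = 4 - 1*227899 = 4 - 227899 = -227895)
g(H) = 5 - H
l = -5649109/138425776 (l = (29270 - 1/193)/(-717232) = (5649109/193)*(-1/717232) = -5649109/138425776 ≈ -0.040810)
(n - g(M))/l = (-227895 - (5 - 1*526))/(-5649109/138425776) = (-227895 - (5 - 526))*(-138425776/5649109) = (-227895 - 1*(-521))*(-138425776/5649109) = (-227895 + 521)*(-138425776/5649109) = -227374*(-138425776/5649109) = 31474422392224/5649109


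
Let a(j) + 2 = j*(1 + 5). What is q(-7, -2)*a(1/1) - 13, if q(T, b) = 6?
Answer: 11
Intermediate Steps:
a(j) = -2 + 6*j (a(j) = -2 + j*(1 + 5) = -2 + j*6 = -2 + 6*j)
q(-7, -2)*a(1/1) - 13 = 6*(-2 + 6/1) - 13 = 6*(-2 + 6*1) - 13 = 6*(-2 + 6) - 13 = 6*4 - 13 = 24 - 13 = 11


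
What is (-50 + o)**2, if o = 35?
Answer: 225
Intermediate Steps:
(-50 + o)**2 = (-50 + 35)**2 = (-15)**2 = 225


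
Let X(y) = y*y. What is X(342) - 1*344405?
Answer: -227441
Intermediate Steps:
X(y) = y²
X(342) - 1*344405 = 342² - 1*344405 = 116964 - 344405 = -227441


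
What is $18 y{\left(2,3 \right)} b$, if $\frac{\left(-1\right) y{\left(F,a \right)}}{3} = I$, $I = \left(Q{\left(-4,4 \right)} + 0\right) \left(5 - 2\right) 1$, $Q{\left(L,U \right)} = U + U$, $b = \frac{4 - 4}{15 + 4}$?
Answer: $0$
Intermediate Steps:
$b = 0$ ($b = \frac{0}{19} = 0 \cdot \frac{1}{19} = 0$)
$Q{\left(L,U \right)} = 2 U$
$I = 24$ ($I = \left(2 \cdot 4 + 0\right) \left(5 - 2\right) 1 = \left(8 + 0\right) 3 \cdot 1 = 8 \cdot 3 = 24$)
$y{\left(F,a \right)} = -72$ ($y{\left(F,a \right)} = \left(-3\right) 24 = -72$)
$18 y{\left(2,3 \right)} b = 18 \left(-72\right) 0 = \left(-1296\right) 0 = 0$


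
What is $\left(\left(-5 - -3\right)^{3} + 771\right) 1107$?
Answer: $844641$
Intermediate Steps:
$\left(\left(-5 - -3\right)^{3} + 771\right) 1107 = \left(\left(-5 + 3\right)^{3} + 771\right) 1107 = \left(\left(-2\right)^{3} + 771\right) 1107 = \left(-8 + 771\right) 1107 = 763 \cdot 1107 = 844641$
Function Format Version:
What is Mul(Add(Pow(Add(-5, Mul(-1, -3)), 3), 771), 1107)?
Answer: 844641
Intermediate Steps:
Mul(Add(Pow(Add(-5, Mul(-1, -3)), 3), 771), 1107) = Mul(Add(Pow(Add(-5, 3), 3), 771), 1107) = Mul(Add(Pow(-2, 3), 771), 1107) = Mul(Add(-8, 771), 1107) = Mul(763, 1107) = 844641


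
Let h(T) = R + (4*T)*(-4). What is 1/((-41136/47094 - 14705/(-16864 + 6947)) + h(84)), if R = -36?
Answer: -1656139/2284462701 ≈ -0.00072496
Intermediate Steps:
h(T) = -36 - 16*T (h(T) = -36 + (4*T)*(-4) = -36 - 16*T)
1/((-41136/47094 - 14705/(-16864 + 6947)) + h(84)) = 1/((-41136/47094 - 14705/(-16864 + 6947)) + (-36 - 16*84)) = 1/((-41136*1/47094 - 14705/(-9917)) + (-36 - 1344)) = 1/((-6856/7849 - 14705*(-1/9917)) - 1380) = 1/((-6856/7849 + 14705/9917) - 1380) = 1/(1009119/1656139 - 1380) = 1/(-2284462701/1656139) = -1656139/2284462701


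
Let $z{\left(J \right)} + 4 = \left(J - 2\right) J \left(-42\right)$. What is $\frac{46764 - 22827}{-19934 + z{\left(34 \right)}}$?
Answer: $- \frac{7979}{21878} \approx -0.3647$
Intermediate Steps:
$z{\left(J \right)} = -4 - 42 J \left(-2 + J\right)$ ($z{\left(J \right)} = -4 + \left(J - 2\right) J \left(-42\right) = -4 + \left(-2 + J\right) J \left(-42\right) = -4 + J \left(-2 + J\right) \left(-42\right) = -4 - 42 J \left(-2 + J\right)$)
$\frac{46764 - 22827}{-19934 + z{\left(34 \right)}} = \frac{46764 - 22827}{-19934 - \left(-2852 + 48552\right)} = \frac{23937}{-19934 - 45700} = \frac{23937}{-65634} = 23937 \left(- \frac{1}{65634}\right) = - \frac{7979}{21878}$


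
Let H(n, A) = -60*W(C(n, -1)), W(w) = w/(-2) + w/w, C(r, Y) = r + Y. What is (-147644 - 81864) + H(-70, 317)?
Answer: -231698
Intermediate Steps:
C(r, Y) = Y + r
W(w) = 1 - w/2 (W(w) = w*(-½) + 1 = -w/2 + 1 = 1 - w/2)
H(n, A) = -90 + 30*n (H(n, A) = -60*(1 - (-1 + n)/2) = -60*(1 + (½ - n/2)) = -60*(3/2 - n/2) = -90 + 30*n)
(-147644 - 81864) + H(-70, 317) = (-147644 - 81864) + (-90 + 30*(-70)) = -229508 + (-90 - 2100) = -229508 - 2190 = -231698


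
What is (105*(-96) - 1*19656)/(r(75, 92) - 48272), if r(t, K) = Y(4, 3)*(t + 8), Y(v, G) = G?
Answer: 29736/48023 ≈ 0.61920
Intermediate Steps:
r(t, K) = 24 + 3*t (r(t, K) = 3*(t + 8) = 3*(8 + t) = 24 + 3*t)
(105*(-96) - 1*19656)/(r(75, 92) - 48272) = (105*(-96) - 1*19656)/((24 + 3*75) - 48272) = (-10080 - 19656)/((24 + 225) - 48272) = -29736/(249 - 48272) = -29736/(-48023) = -29736*(-1/48023) = 29736/48023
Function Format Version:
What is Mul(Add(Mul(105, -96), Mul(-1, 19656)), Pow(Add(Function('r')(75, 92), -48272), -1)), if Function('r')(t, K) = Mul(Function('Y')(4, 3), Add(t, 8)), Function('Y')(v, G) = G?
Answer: Rational(29736, 48023) ≈ 0.61920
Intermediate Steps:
Function('r')(t, K) = Add(24, Mul(3, t)) (Function('r')(t, K) = Mul(3, Add(t, 8)) = Mul(3, Add(8, t)) = Add(24, Mul(3, t)))
Mul(Add(Mul(105, -96), Mul(-1, 19656)), Pow(Add(Function('r')(75, 92), -48272), -1)) = Mul(Add(Mul(105, -96), Mul(-1, 19656)), Pow(Add(Add(24, Mul(3, 75)), -48272), -1)) = Mul(Add(-10080, -19656), Pow(Add(Add(24, 225), -48272), -1)) = Mul(-29736, Pow(Add(249, -48272), -1)) = Mul(-29736, Pow(-48023, -1)) = Mul(-29736, Rational(-1, 48023)) = Rational(29736, 48023)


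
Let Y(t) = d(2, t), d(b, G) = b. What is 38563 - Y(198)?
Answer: 38561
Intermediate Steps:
Y(t) = 2
38563 - Y(198) = 38563 - 1*2 = 38563 - 2 = 38561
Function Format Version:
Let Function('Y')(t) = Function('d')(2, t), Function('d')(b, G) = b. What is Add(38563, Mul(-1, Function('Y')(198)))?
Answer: 38561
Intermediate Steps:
Function('Y')(t) = 2
Add(38563, Mul(-1, Function('Y')(198))) = Add(38563, Mul(-1, 2)) = Add(38563, -2) = 38561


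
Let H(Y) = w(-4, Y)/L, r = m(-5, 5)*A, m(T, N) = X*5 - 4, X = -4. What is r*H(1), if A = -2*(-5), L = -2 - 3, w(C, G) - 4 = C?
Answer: 0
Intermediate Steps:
w(C, G) = 4 + C
L = -5
m(T, N) = -24 (m(T, N) = -4*5 - 4 = -20 - 4 = -24)
A = 10
r = -240 (r = -24*10 = -240)
H(Y) = 0 (H(Y) = (4 - 4)/(-5) = 0*(-⅕) = 0)
r*H(1) = -240*0 = 0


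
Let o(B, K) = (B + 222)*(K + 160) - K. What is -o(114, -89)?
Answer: -23945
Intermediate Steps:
o(B, K) = -K + (160 + K)*(222 + B) (o(B, K) = (222 + B)*(160 + K) - K = (160 + K)*(222 + B) - K = -K + (160 + K)*(222 + B))
-o(114, -89) = -(35520 + 160*114 + 221*(-89) + 114*(-89)) = -(35520 + 18240 - 19669 - 10146) = -1*23945 = -23945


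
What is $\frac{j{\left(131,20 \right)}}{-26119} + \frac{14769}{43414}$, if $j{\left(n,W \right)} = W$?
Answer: $\frac{384883231}{1133930266} \approx 0.33942$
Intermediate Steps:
$\frac{j{\left(131,20 \right)}}{-26119} + \frac{14769}{43414} = \frac{20}{-26119} + \frac{14769}{43414} = 20 \left(- \frac{1}{26119}\right) + 14769 \cdot \frac{1}{43414} = - \frac{20}{26119} + \frac{14769}{43414} = \frac{384883231}{1133930266}$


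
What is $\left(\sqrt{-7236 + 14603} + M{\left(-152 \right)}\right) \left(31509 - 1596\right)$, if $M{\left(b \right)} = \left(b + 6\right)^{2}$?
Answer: $637625508 + 29913 \sqrt{7367} \approx 6.4019 \cdot 10^{8}$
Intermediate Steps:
$M{\left(b \right)} = \left(6 + b\right)^{2}$
$\left(\sqrt{-7236 + 14603} + M{\left(-152 \right)}\right) \left(31509 - 1596\right) = \left(\sqrt{-7236 + 14603} + \left(6 - 152\right)^{2}\right) \left(31509 - 1596\right) = \left(\sqrt{7367} + \left(-146\right)^{2}\right) 29913 = \left(\sqrt{7367} + 21316\right) 29913 = \left(21316 + \sqrt{7367}\right) 29913 = 637625508 + 29913 \sqrt{7367}$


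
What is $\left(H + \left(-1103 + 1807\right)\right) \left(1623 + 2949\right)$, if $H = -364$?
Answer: $1554480$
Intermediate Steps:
$\left(H + \left(-1103 + 1807\right)\right) \left(1623 + 2949\right) = \left(-364 + \left(-1103 + 1807\right)\right) \left(1623 + 2949\right) = \left(-364 + 704\right) 4572 = 340 \cdot 4572 = 1554480$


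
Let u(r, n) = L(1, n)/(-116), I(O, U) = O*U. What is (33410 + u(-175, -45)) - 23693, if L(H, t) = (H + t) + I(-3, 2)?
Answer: 563611/58 ≈ 9717.4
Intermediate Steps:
L(H, t) = -6 + H + t (L(H, t) = (H + t) - 3*2 = (H + t) - 6 = -6 + H + t)
u(r, n) = 5/116 - n/116 (u(r, n) = (-6 + 1 + n)/(-116) = (-5 + n)*(-1/116) = 5/116 - n/116)
(33410 + u(-175, -45)) - 23693 = (33410 + (5/116 - 1/116*(-45))) - 23693 = (33410 + (5/116 + 45/116)) - 23693 = (33410 + 25/58) - 23693 = 1937805/58 - 23693 = 563611/58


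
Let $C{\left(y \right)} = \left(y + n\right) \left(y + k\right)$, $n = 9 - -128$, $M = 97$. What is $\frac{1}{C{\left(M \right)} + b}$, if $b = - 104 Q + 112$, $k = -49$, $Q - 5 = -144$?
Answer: $\frac{1}{25800} \approx 3.876 \cdot 10^{-5}$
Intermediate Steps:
$n = 137$ ($n = 9 + 128 = 137$)
$Q = -139$ ($Q = 5 - 144 = -139$)
$C{\left(y \right)} = \left(-49 + y\right) \left(137 + y\right)$ ($C{\left(y \right)} = \left(y + 137\right) \left(y - 49\right) = \left(137 + y\right) \left(-49 + y\right) = \left(-49 + y\right) \left(137 + y\right)$)
$b = 14568$ ($b = \left(-104\right) \left(-139\right) + 112 = 14456 + 112 = 14568$)
$\frac{1}{C{\left(M \right)} + b} = \frac{1}{\left(-6713 + 97^{2} + 88 \cdot 97\right) + 14568} = \frac{1}{\left(-6713 + 9409 + 8536\right) + 14568} = \frac{1}{11232 + 14568} = \frac{1}{25800}$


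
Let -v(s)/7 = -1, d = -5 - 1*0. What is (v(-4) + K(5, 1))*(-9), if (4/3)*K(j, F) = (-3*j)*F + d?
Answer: 72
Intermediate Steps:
d = -5 (d = -5 + 0 = -5)
K(j, F) = -15/4 - 9*F*j/4 (K(j, F) = 3*((-3*j)*F - 5)/4 = 3*(-3*F*j - 5)/4 = 3*(-5 - 3*F*j)/4 = -15/4 - 9*F*j/4)
v(s) = 7 (v(s) = -7*(-1) = 7)
(v(-4) + K(5, 1))*(-9) = (7 + (-15/4 - 9/4*1*5))*(-9) = (7 + (-15/4 - 45/4))*(-9) = (7 - 15)*(-9) = -8*(-9) = 72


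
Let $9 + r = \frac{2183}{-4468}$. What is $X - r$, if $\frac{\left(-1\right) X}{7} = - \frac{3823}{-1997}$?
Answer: $- \frac{34905333}{8922596} \approx -3.912$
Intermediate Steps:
$X = - \frac{26761}{1997}$ ($X = - 7 \left(- \frac{3823}{-1997}\right) = - 7 \left(\left(-3823\right) \left(- \frac{1}{1997}\right)\right) = \left(-7\right) \frac{3823}{1997} = - \frac{26761}{1997} \approx -13.401$)
$r = - \frac{42395}{4468}$ ($r = -9 + \frac{2183}{-4468} = -9 + 2183 \left(- \frac{1}{4468}\right) = -9 - \frac{2183}{4468} = - \frac{42395}{4468} \approx -9.4886$)
$X - r = - \frac{26761}{1997} - - \frac{42395}{4468} = - \frac{26761}{1997} + \frac{42395}{4468} = - \frac{34905333}{8922596}$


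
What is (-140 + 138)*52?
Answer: -104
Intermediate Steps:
(-140 + 138)*52 = -2*52 = -104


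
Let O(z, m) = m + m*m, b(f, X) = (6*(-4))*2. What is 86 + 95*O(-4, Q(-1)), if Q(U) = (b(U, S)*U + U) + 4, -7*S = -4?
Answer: 252026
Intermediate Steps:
S = 4/7 (S = -⅐*(-4) = 4/7 ≈ 0.57143)
b(f, X) = -48 (b(f, X) = -24*2 = -48)
Q(U) = 4 - 47*U (Q(U) = (-48*U + U) + 4 = -47*U + 4 = 4 - 47*U)
O(z, m) = m + m²
86 + 95*O(-4, Q(-1)) = 86 + 95*((4 - 47*(-1))*(1 + (4 - 47*(-1)))) = 86 + 95*((4 + 47)*(1 + (4 + 47))) = 86 + 95*(51*(1 + 51)) = 86 + 95*(51*52) = 86 + 95*2652 = 86 + 251940 = 252026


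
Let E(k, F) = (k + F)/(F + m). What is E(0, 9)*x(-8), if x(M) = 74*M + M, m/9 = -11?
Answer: 60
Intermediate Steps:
m = -99 (m = 9*(-11) = -99)
E(k, F) = (F + k)/(-99 + F) (E(k, F) = (k + F)/(F - 99) = (F + k)/(-99 + F))
x(M) = 75*M
E(0, 9)*x(-8) = ((9 + 0)/(-99 + 9))*(75*(-8)) = (9/(-90))*(-600) = -1/90*9*(-600) = -⅒*(-600) = 60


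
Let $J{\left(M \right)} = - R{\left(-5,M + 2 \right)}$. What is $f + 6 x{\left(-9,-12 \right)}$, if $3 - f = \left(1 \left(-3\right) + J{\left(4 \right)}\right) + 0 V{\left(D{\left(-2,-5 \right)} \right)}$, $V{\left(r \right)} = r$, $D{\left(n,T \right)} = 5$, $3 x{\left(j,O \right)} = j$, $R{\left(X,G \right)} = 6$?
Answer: $-6$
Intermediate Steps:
$x{\left(j,O \right)} = \frac{j}{3}$
$J{\left(M \right)} = -6$ ($J{\left(M \right)} = \left(-1\right) 6 = -6$)
$f = 12$ ($f = 3 - \left(\left(1 \left(-3\right) - 6\right) + 0 \cdot 5\right) = 3 - \left(\left(-3 - 6\right) + 0\right) = 3 - \left(-9 + 0\right) = 3 - -9 = 3 + 9 = 12$)
$f + 6 x{\left(-9,-12 \right)} = 12 + 6 \cdot \frac{1}{3} \left(-9\right) = 12 + 6 \left(-3\right) = 12 - 18 = -6$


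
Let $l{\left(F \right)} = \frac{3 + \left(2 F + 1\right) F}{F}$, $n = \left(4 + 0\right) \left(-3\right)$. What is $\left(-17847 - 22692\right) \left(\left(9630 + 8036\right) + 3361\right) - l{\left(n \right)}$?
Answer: $- \frac{3409654119}{4} \approx -8.5241 \cdot 10^{8}$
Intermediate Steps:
$n = -12$ ($n = 4 \left(-3\right) = -12$)
$l{\left(F \right)} = \frac{3 + F \left(1 + 2 F\right)}{F}$ ($l{\left(F \right)} = \frac{3 + \left(1 + 2 F\right) F}{F} = \frac{3 + F \left(1 + 2 F\right)}{F}$)
$\left(-17847 - 22692\right) \left(\left(9630 + 8036\right) + 3361\right) - l{\left(n \right)} = \left(-17847 - 22692\right) \left(\left(9630 + 8036\right) + 3361\right) - \left(1 + 2 \left(-12\right) + \frac{3}{-12}\right) = - 40539 \left(17666 + 3361\right) - \left(1 - 24 + 3 \left(- \frac{1}{12}\right)\right) = \left(-40539\right) 21027 - \left(1 - 24 - \frac{1}{4}\right) = -852413553 - - \frac{93}{4} = -852413553 + \frac{93}{4} = - \frac{3409654119}{4}$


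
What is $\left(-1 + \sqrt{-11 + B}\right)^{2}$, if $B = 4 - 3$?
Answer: $\left(1 - i \sqrt{10}\right)^{2} \approx -9.0 - 6.3246 i$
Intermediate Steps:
$B = 1$
$\left(-1 + \sqrt{-11 + B}\right)^{2} = \left(-1 + \sqrt{-11 + 1}\right)^{2} = \left(-1 + \sqrt{-10}\right)^{2} = \left(-1 + i \sqrt{10}\right)^{2}$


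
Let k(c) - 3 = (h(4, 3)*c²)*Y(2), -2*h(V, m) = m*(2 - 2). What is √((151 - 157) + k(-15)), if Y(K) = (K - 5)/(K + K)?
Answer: I*√3 ≈ 1.732*I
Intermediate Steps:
h(V, m) = 0 (h(V, m) = -m*(2 - 2)/2 = -m*0/2 = -½*0 = 0)
Y(K) = (-5 + K)/(2*K) (Y(K) = (-5 + K)/((2*K)) = (-5 + K)*(1/(2*K)) = (-5 + K)/(2*K))
k(c) = 3 (k(c) = 3 + (0*c²)*((½)*(-5 + 2)/2) = 3 + 0*((½)*(½)*(-3)) = 3 + 0*(-¾) = 3 + 0 = 3)
√((151 - 157) + k(-15)) = √((151 - 157) + 3) = √(-6 + 3) = √(-3) = I*√3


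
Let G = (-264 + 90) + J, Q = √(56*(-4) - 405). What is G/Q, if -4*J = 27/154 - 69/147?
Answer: 749971*I*√629/2712248 ≈ 6.9349*I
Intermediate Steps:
J = 317/4312 (J = -(27/154 - 69/147)/4 = -(27*(1/154) - 69*1/147)/4 = -(27/154 - 23/49)/4 = -¼*(-317/1078) = 317/4312 ≈ 0.073516)
Q = I*√629 (Q = √(-224 - 405) = √(-629) = I*√629 ≈ 25.08*I)
G = -749971/4312 (G = (-264 + 90) + 317/4312 = -174 + 317/4312 = -749971/4312 ≈ -173.93)
G/Q = -749971*(-I*√629/629)/4312 = -(-749971)*I*√629/2712248 = 749971*I*√629/2712248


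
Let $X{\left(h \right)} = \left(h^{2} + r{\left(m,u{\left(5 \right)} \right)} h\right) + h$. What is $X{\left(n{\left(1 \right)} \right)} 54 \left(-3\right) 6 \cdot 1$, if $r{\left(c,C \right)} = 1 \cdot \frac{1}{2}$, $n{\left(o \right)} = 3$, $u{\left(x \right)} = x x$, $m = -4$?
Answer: $-13122$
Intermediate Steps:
$u{\left(x \right)} = x^{2}$
$r{\left(c,C \right)} = \frac{1}{2}$ ($r{\left(c,C \right)} = 1 \cdot \frac{1}{2} = \frac{1}{2}$)
$X{\left(h \right)} = h^{2} + \frac{3 h}{2}$ ($X{\left(h \right)} = \left(h^{2} + \frac{h}{2}\right) + h = h^{2} + \frac{3 h}{2}$)
$X{\left(n{\left(1 \right)} \right)} 54 \left(-3\right) 6 \cdot 1 = \frac{1}{2} \cdot 3 \left(3 + 2 \cdot 3\right) 54 \left(-3\right) 6 \cdot 1 = \frac{1}{2} \cdot 3 \left(3 + 6\right) 54 \left(\left(-18\right) 1\right) = \frac{1}{2} \cdot 3 \cdot 9 \cdot 54 \left(-18\right) = \frac{27}{2} \cdot 54 \left(-18\right) = 729 \left(-18\right) = -13122$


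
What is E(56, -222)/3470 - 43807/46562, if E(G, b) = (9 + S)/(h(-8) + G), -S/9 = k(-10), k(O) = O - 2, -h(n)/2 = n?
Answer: -607738507/646280560 ≈ -0.94036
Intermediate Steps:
h(n) = -2*n
k(O) = -2 + O
S = 108 (S = -9*(-2 - 10) = -9*(-12) = 108)
E(G, b) = 117/(16 + G) (E(G, b) = (9 + 108)/(-2*(-8) + G) = 117/(16 + G))
E(56, -222)/3470 - 43807/46562 = (117/(16 + 56))/3470 - 43807/46562 = (117/72)*(1/3470) - 43807*1/46562 = (117*(1/72))*(1/3470) - 43807/46562 = (13/8)*(1/3470) - 43807/46562 = 13/27760 - 43807/46562 = -607738507/646280560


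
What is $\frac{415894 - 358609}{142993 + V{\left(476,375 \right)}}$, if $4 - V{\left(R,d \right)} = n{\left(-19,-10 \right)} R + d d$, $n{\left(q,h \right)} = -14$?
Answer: $\frac{6365}{1004} \approx 6.3396$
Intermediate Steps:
$V{\left(R,d \right)} = 4 - d^{2} + 14 R$ ($V{\left(R,d \right)} = 4 - \left(- 14 R + d d\right) = 4 - \left(- 14 R + d^{2}\right) = 4 - \left(d^{2} - 14 R\right) = 4 + \left(- d^{2} + 14 R\right) = 4 - d^{2} + 14 R$)
$\frac{415894 - 358609}{142993 + V{\left(476,375 \right)}} = \frac{415894 - 358609}{142993 + \left(4 - 375^{2} + 14 \cdot 476\right)} = \frac{57285}{142993 + \left(4 - 140625 + 6664\right)} = \frac{57285}{142993 - 133957} = \frac{57285}{9036} = 57285 \cdot \frac{1}{9036} = \frac{6365}{1004}$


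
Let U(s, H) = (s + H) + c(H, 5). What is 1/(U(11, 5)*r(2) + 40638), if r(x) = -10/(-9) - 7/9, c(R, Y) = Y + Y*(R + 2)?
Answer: 3/121970 ≈ 2.4596e-5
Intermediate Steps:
c(R, Y) = Y + Y*(2 + R)
U(s, H) = 15 + s + 6*H (U(s, H) = (s + H) + 5*(3 + H) = (H + s) + (15 + 5*H) = 15 + s + 6*H)
r(x) = ⅓ (r(x) = -10*(-⅑) - 7*⅑ = 10/9 - 7/9 = ⅓)
1/(U(11, 5)*r(2) + 40638) = 1/((15 + 11 + 6*5)*(⅓) + 40638) = 1/((15 + 11 + 30)*(⅓) + 40638) = 1/(56*(⅓) + 40638) = 1/(56/3 + 40638) = 1/(121970/3) = 3/121970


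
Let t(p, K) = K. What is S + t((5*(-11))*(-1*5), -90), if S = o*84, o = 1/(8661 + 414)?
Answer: -272222/3025 ≈ -89.991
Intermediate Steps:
o = 1/9075 ≈ 0.00011019
S = 28/3025 (S = (1/9075)*84 = 28/3025 ≈ 0.0092562)
S + t((5*(-11))*(-1*5), -90) = 28/3025 - 90 = -272222/3025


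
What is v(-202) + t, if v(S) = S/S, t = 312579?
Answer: 312580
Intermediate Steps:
v(S) = 1
v(-202) + t = 1 + 312579 = 312580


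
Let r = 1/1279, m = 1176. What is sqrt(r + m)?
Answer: sqrt(1923750295)/1279 ≈ 34.293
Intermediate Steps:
r = 1/1279 ≈ 0.00078186
sqrt(r + m) = sqrt(1/1279 + 1176) = sqrt(1504105/1279) = sqrt(1923750295)/1279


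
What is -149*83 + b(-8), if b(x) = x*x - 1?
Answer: -12304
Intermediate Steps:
b(x) = -1 + x² (b(x) = x² - 1 = -1 + x²)
-149*83 + b(-8) = -149*83 + (-1 + (-8)²) = -12367 + (-1 + 64) = -12367 + 63 = -12304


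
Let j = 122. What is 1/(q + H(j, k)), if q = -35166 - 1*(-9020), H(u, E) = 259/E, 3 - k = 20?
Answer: -17/444741 ≈ -3.8225e-5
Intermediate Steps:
k = -17 (k = 3 - 1*20 = 3 - 20 = -17)
q = -26146 (q = -35166 + 9020 = -26146)
1/(q + H(j, k)) = 1/(-26146 + 259/(-17)) = 1/(-26146 + 259*(-1/17)) = 1/(-26146 - 259/17) = 1/(-444741/17) = -17/444741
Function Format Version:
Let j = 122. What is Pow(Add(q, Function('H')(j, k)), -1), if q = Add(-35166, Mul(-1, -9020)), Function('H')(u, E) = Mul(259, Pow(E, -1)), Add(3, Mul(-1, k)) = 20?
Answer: Rational(-17, 444741) ≈ -3.8225e-5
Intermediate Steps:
k = -17 (k = Add(3, Mul(-1, 20)) = Add(3, -20) = -17)
q = -26146 (q = Add(-35166, 9020) = -26146)
Pow(Add(q, Function('H')(j, k)), -1) = Pow(Add(-26146, Mul(259, Pow(-17, -1))), -1) = Pow(Add(-26146, Mul(259, Rational(-1, 17))), -1) = Pow(Add(-26146, Rational(-259, 17)), -1) = Pow(Rational(-444741, 17), -1) = Rational(-17, 444741)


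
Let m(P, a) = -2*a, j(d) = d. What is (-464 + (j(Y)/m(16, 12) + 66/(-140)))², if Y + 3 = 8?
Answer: 152358289561/705600 ≈ 2.1593e+5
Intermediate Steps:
Y = 5 (Y = -3 + 8 = 5)
(-464 + (j(Y)/m(16, 12) + 66/(-140)))² = (-464 + (5/((-2*12)) + 66/(-140)))² = (-464 + (5/(-24) + 66*(-1/140)))² = (-464 + (5*(-1/24) - 33/70))² = (-464 + (-5/24 - 33/70))² = (-464 - 571/840)² = (-390331/840)² = 152358289561/705600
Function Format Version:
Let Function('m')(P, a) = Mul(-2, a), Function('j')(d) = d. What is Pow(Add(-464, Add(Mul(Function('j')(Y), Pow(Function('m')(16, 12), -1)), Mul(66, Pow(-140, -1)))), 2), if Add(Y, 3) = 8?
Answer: Rational(152358289561, 705600) ≈ 2.1593e+5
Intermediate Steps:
Y = 5 (Y = Add(-3, 8) = 5)
Pow(Add(-464, Add(Mul(Function('j')(Y), Pow(Function('m')(16, 12), -1)), Mul(66, Pow(-140, -1)))), 2) = Pow(Add(-464, Add(Mul(5, Pow(Mul(-2, 12), -1)), Mul(66, Pow(-140, -1)))), 2) = Pow(Add(-464, Add(Mul(5, Pow(-24, -1)), Mul(66, Rational(-1, 140)))), 2) = Pow(Add(-464, Add(Mul(5, Rational(-1, 24)), Rational(-33, 70))), 2) = Pow(Add(-464, Add(Rational(-5, 24), Rational(-33, 70))), 2) = Pow(Add(-464, Rational(-571, 840)), 2) = Pow(Rational(-390331, 840), 2) = Rational(152358289561, 705600)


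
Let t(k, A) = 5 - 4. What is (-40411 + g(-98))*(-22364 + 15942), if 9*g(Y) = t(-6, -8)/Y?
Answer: 114448077133/441 ≈ 2.5952e+8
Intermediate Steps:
t(k, A) = 1
g(Y) = 1/(9*Y) (g(Y) = (1/Y)/9 = 1/(9*Y))
(-40411 + g(-98))*(-22364 + 15942) = (-40411 + (1/9)/(-98))*(-22364 + 15942) = (-40411 + (1/9)*(-1/98))*(-6422) = (-40411 - 1/882)*(-6422) = -35642503/882*(-6422) = 114448077133/441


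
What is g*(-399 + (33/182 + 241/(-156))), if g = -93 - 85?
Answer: 38910533/546 ≈ 71265.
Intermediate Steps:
g = -178
g*(-399 + (33/182 + 241/(-156))) = -178*(-399 + (33/182 + 241/(-156))) = -178*(-399 + (33*(1/182) + 241*(-1/156))) = -178*(-399 + (33/182 - 241/156)) = -178*(-399 - 1489/1092) = -178*(-437197/1092) = 38910533/546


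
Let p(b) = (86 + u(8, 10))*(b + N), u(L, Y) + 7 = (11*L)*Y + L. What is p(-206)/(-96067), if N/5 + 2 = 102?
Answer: -284298/96067 ≈ -2.9594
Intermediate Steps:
N = 500 (N = -10 + 5*102 = -10 + 510 = 500)
u(L, Y) = -7 + L + 11*L*Y (u(L, Y) = -7 + ((11*L)*Y + L) = -7 + (11*L*Y + L) = -7 + (L + 11*L*Y) = -7 + L + 11*L*Y)
p(b) = 483500 + 967*b (p(b) = (86 + (-7 + 8 + 11*8*10))*(b + 500) = (86 + (-7 + 8 + 880))*(500 + b) = (86 + 881)*(500 + b) = 967*(500 + b) = 483500 + 967*b)
p(-206)/(-96067) = (483500 + 967*(-206))/(-96067) = (483500 - 199202)*(-1/96067) = 284298*(-1/96067) = -284298/96067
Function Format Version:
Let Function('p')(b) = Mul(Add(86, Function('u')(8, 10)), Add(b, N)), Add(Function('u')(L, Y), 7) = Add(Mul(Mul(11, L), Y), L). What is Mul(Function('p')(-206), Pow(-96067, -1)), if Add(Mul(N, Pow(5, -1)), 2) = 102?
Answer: Rational(-284298, 96067) ≈ -2.9594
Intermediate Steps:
N = 500 (N = Add(-10, Mul(5, 102)) = Add(-10, 510) = 500)
Function('u')(L, Y) = Add(-7, L, Mul(11, L, Y)) (Function('u')(L, Y) = Add(-7, Add(Mul(Mul(11, L), Y), L)) = Add(-7, Add(Mul(11, L, Y), L)) = Add(-7, Add(L, Mul(11, L, Y))) = Add(-7, L, Mul(11, L, Y)))
Function('p')(b) = Add(483500, Mul(967, b)) (Function('p')(b) = Mul(Add(86, Add(-7, 8, Mul(11, 8, 10))), Add(b, 500)) = Mul(Add(86, Add(-7, 8, 880)), Add(500, b)) = Mul(Add(86, 881), Add(500, b)) = Mul(967, Add(500, b)) = Add(483500, Mul(967, b)))
Mul(Function('p')(-206), Pow(-96067, -1)) = Mul(Add(483500, Mul(967, -206)), Pow(-96067, -1)) = Mul(Add(483500, -199202), Rational(-1, 96067)) = Mul(284298, Rational(-1, 96067)) = Rational(-284298, 96067)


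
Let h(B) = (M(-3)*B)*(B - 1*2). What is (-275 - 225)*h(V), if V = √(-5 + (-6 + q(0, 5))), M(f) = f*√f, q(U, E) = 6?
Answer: 1500*√15*(2 - I*√5) ≈ 11619.0 - 12990.0*I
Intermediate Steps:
M(f) = f^(3/2)
V = I*√5 (V = √(-5 + (-6 + 6)) = √(-5 + 0) = √(-5) = I*√5 ≈ 2.2361*I)
h(B) = -3*I*B*√3*(-2 + B) (h(B) = ((-3)^(3/2)*B)*(B - 1*2) = ((-3*I*√3)*B)*(B - 2) = (-3*I*B*√3)*(-2 + B) = -3*I*B*√3*(-2 + B))
(-275 - 225)*h(V) = (-275 - 225)*(3*I*(I*√5)*√3*(2 - I*√5)) = -1500*I*I*√5*√3*(2 - I*√5) = -(-1500)*√15*(2 - I*√5) = 1500*√15*(2 - I*√5)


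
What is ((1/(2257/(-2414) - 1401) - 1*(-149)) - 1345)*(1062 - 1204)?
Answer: 574757855260/3384271 ≈ 1.6983e+5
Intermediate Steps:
((1/(2257/(-2414) - 1401) - 1*(-149)) - 1345)*(1062 - 1204) = ((1/(2257*(-1/2414) - 1401) + 149) - 1345)*(-142) = ((1/(-2257/2414 - 1401) + 149) - 1345)*(-142) = ((1/(-3384271/2414) + 149) - 1345)*(-142) = ((-2414/3384271 + 149) - 1345)*(-142) = (504253965/3384271 - 1345)*(-142) = -4047590530/3384271*(-142) = 574757855260/3384271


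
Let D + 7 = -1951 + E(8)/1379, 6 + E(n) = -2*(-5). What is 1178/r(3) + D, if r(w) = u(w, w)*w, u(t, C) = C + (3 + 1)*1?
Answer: -1124024/591 ≈ -1901.9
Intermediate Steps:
E(n) = 4 (E(n) = -6 - 2*(-5) = -6 + 10 = 4)
u(t, C) = 4 + C (u(t, C) = C + 4*1 = C + 4 = 4 + C)
r(w) = w*(4 + w) (r(w) = (4 + w)*w = w*(4 + w))
D = -2700078/1379 (D = -7 + (-1951 + 4/1379) = -7 - 2690425/1379 = -2700078/1379 ≈ -1958.0)
1178/r(3) + D = 1178/((3*(4 + 3))) - 2700078/1379 = 1178/((3*7)) - 2700078/1379 = 1178/21 - 2700078/1379 = -1124024/591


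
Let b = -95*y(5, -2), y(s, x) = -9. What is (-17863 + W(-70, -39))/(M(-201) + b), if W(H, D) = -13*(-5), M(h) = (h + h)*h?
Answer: -17798/81657 ≈ -0.21796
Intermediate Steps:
b = 855 (b = -95*(-9) = 855)
M(h) = 2*h² (M(h) = (2*h)*h = 2*h²)
W(H, D) = 65
(-17863 + W(-70, -39))/(M(-201) + b) = (-17863 + 65)/(2*(-201)² + 855) = -17798/(2*40401 + 855) = -17798/(80802 + 855) = -17798/81657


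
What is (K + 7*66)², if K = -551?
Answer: 7921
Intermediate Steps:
(K + 7*66)² = (-551 + 7*66)² = (-551 + 462)² = (-89)² = 7921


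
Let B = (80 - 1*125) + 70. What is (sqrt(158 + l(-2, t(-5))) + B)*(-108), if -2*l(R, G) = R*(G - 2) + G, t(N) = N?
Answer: -2700 - 54*sqrt(614) ≈ -4038.1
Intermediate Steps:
l(R, G) = -G/2 - R*(-2 + G)/2 (l(R, G) = -(R*(G - 2) + G)/2 = -(R*(-2 + G) + G)/2 = -(G + R*(-2 + G))/2 = -G/2 - R*(-2 + G)/2)
B = 25 (B = (80 - 125) + 70 = -45 + 70 = 25)
(sqrt(158 + l(-2, t(-5))) + B)*(-108) = (sqrt(158 + (-2 - 1/2*(-5) - 1/2*(-5)*(-2))) + 25)*(-108) = (sqrt(158 + (-2 + 5/2 - 5)) + 25)*(-108) = (sqrt(158 - 9/2) + 25)*(-108) = (sqrt(307/2) + 25)*(-108) = (sqrt(614)/2 + 25)*(-108) = (25 + sqrt(614)/2)*(-108) = -2700 - 54*sqrt(614)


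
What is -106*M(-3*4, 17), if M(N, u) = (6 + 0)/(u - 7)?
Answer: -318/5 ≈ -63.600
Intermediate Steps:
M(N, u) = 6/(-7 + u)
-106*M(-3*4, 17) = -636/(-7 + 17) = -636/10 = -106*⅗ = -318/5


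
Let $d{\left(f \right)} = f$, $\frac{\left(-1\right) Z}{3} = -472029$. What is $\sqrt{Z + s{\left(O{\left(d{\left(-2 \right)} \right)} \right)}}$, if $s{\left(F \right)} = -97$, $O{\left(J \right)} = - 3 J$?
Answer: $\sqrt{1415990} \approx 1190.0$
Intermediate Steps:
$Z = 1416087$ ($Z = \left(-3\right) \left(-472029\right) = 1416087$)
$\sqrt{Z + s{\left(O{\left(d{\left(-2 \right)} \right)} \right)}} = \sqrt{1416087 - 97} = \sqrt{1415990}$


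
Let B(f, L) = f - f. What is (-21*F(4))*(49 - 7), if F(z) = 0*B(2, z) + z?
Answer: -3528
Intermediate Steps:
B(f, L) = 0
F(z) = z (F(z) = 0*0 + z = 0 + z = z)
(-21*F(4))*(49 - 7) = (-21*4)*(49 - 7) = -84*42 = -3528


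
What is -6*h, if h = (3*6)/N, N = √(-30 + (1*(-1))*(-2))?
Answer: 54*I*√7/7 ≈ 20.41*I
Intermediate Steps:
N = 2*I*√7 (N = √(-30 - 1*(-2)) = √(-30 + 2) = √(-28) = 2*I*√7 ≈ 5.2915*I)
h = -9*I*√7/7 (h = (3*6)/((2*I*√7)) = 18*(-I*√7/14) = -9*I*√7/7 ≈ -3.4017*I)
-6*h = -(-54)*I*√7/7 = 54*I*√7/7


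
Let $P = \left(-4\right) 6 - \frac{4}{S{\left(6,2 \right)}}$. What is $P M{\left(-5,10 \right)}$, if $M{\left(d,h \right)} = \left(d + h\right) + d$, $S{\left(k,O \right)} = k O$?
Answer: $0$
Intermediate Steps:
$S{\left(k,O \right)} = O k$
$M{\left(d,h \right)} = h + 2 d$
$P = - \frac{73}{3}$ ($P = \left(-4\right) 6 - \frac{4}{2 \cdot 6} = -24 - \frac{4}{12} = -24 - \frac{1}{3} = - \frac{73}{3} \approx -24.333$)
$P M{\left(-5,10 \right)} = - \frac{73 \left(10 + 2 \left(-5\right)\right)}{3} = - \frac{73 \left(10 - 10\right)}{3} = \left(- \frac{73}{3}\right) 0 = 0$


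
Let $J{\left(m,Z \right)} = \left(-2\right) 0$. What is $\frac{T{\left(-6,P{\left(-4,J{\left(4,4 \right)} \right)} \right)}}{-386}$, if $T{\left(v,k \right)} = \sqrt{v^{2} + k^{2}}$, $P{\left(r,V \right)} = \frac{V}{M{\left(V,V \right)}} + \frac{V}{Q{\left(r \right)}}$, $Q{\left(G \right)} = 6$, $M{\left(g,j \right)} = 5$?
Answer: $- \frac{3}{193} \approx -0.015544$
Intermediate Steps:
$J{\left(m,Z \right)} = 0$
$P{\left(r,V \right)} = \frac{11 V}{30}$ ($P{\left(r,V \right)} = \frac{V}{5} + \frac{V}{6} = \frac{11 V}{30}$)
$T{\left(v,k \right)} = \sqrt{k^{2} + v^{2}}$
$\frac{T{\left(-6,P{\left(-4,J{\left(4,4 \right)} \right)} \right)}}{-386} = \frac{\sqrt{\left(\frac{11}{30} \cdot 0\right)^{2} + \left(-6\right)^{2}}}{-386} = \sqrt{0^{2} + 36} \left(- \frac{1}{386}\right) = \sqrt{0 + 36} \left(- \frac{1}{386}\right) = \sqrt{36} \left(- \frac{1}{386}\right) = 6 \left(- \frac{1}{386}\right) = - \frac{3}{193}$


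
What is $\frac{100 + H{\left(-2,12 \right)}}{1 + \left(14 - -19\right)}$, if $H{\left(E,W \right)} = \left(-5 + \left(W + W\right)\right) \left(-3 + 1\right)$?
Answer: $\frac{31}{17} \approx 1.8235$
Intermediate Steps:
$H{\left(E,W \right)} = 10 - 4 W$ ($H{\left(E,W \right)} = \left(-5 + 2 W\right) \left(-2\right) = 10 - 4 W$)
$\frac{100 + H{\left(-2,12 \right)}}{1 + \left(14 - -19\right)} = \frac{100 + \left(10 - 48\right)}{1 + \left(14 - -19\right)} = \frac{100 + \left(10 - 48\right)}{1 + \left(14 + 19\right)} = \frac{100 - 38}{1 + 33} = \frac{1}{34} \cdot 62 = \frac{31}{17}$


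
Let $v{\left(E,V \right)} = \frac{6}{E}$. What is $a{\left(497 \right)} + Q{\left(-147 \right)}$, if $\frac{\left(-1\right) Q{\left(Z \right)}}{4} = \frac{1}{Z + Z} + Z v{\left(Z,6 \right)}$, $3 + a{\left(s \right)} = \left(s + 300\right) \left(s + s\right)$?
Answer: $\frac{116452079}{147} \approx 7.9219 \cdot 10^{5}$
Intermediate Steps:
$a{\left(s \right)} = -3 + 2 s \left(300 + s\right)$ ($a{\left(s \right)} = -3 + \left(s + 300\right) \left(s + s\right) = -3 + \left(300 + s\right) 2 s = -3 + 2 s \left(300 + s\right)$)
$Q{\left(Z \right)} = -24 - \frac{2}{Z}$ ($Q{\left(Z \right)} = - 4 \left(\frac{1}{Z + Z} + Z \frac{6}{Z}\right) = - 4 \left(\frac{1}{2 Z} + 6\right) = - 4 \left(6 + \frac{1}{2 Z}\right) = -24 - \frac{2}{Z}$)
$a{\left(497 \right)} + Q{\left(-147 \right)} = \left(-3 + 2 \cdot 497^{2} + 600 \cdot 497\right) - \left(24 + \frac{2}{-147}\right) = \left(-3 + 2 \cdot 247009 + 298200\right) - \frac{3526}{147} = \left(-3 + 494018 + 298200\right) + \left(-24 + \frac{2}{147}\right) = 792215 - \frac{3526}{147} = \frac{116452079}{147}$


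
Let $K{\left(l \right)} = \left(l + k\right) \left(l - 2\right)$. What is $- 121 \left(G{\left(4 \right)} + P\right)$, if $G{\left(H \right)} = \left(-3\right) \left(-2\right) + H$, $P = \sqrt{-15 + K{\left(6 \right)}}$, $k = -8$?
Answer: $-1210 - 121 i \sqrt{23} \approx -1210.0 - 580.3 i$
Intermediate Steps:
$K{\left(l \right)} = \left(-8 + l\right) \left(-2 + l\right)$ ($K{\left(l \right)} = \left(l - 8\right) \left(l - 2\right) = \left(-8 + l\right) \left(-2 + l\right)$)
$P = i \sqrt{23}$ ($P = \sqrt{-15 + \left(16 + 6^{2} - 60\right)} = \sqrt{-15 + \left(16 + 36 - 60\right)} = \sqrt{-15 - 8} = \sqrt{-23} = i \sqrt{23} \approx 4.7958 i$)
$G{\left(H \right)} = 6 + H$
$- 121 \left(G{\left(4 \right)} + P\right) = - 121 \left(\left(6 + 4\right) + i \sqrt{23}\right) = - 121 \left(10 + i \sqrt{23}\right) = -1210 - 121 i \sqrt{23}$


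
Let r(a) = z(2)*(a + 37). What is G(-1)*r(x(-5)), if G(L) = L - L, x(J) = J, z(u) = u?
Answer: 0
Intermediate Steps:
G(L) = 0
r(a) = 74 + 2*a (r(a) = 2*(a + 37) = 2*(37 + a) = 74 + 2*a)
G(-1)*r(x(-5)) = 0*(74 + 2*(-5)) = 0*(74 - 10) = 0*64 = 0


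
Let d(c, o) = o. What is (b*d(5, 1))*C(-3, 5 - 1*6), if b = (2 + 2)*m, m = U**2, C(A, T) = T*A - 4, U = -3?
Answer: -36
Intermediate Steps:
C(A, T) = -4 + A*T (C(A, T) = A*T - 4 = -4 + A*T)
m = 9 (m = (-3)**2 = 9)
b = 36 (b = (2 + 2)*9 = 4*9 = 36)
(b*d(5, 1))*C(-3, 5 - 1*6) = (36*1)*(-4 - 3*(5 - 1*6)) = 36*(-4 - 3*(5 - 6)) = 36*(-4 - 3*(-1)) = 36*(-4 + 3) = 36*(-1) = -36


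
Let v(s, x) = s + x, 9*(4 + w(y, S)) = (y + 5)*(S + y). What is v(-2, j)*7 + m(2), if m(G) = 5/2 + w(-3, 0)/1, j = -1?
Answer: -139/6 ≈ -23.167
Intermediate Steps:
w(y, S) = -4 + (5 + y)*(S + y)/9 (w(y, S) = -4 + ((y + 5)*(S + y))/9 = -4 + ((5 + y)*(S + y))/9 = -4 + (5 + y)*(S + y)/9)
m(G) = -13/6 (m(G) = 5/2 + (-4 + (1/9)*(-3)**2 + (5/9)*0 + (5/9)*(-3) + (1/9)*0*(-3))/1 = 5*(1/2) + (-4 + (1/9)*9 + 0 - 5/3 + 0)*1 = 5/2 + (-4 + 1 + 0 - 5/3 + 0)*1 = 5/2 - 14/3*1 = 5/2 - 14/3 = -13/6)
v(-2, j)*7 + m(2) = (-2 - 1)*7 - 13/6 = -3*7 - 13/6 = -21 - 13/6 = -139/6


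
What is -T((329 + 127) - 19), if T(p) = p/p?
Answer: -1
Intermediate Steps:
T(p) = 1
-T((329 + 127) - 19) = -1*1 = -1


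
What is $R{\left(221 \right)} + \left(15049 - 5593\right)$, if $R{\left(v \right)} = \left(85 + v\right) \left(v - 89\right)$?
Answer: $49848$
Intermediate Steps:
$R{\left(v \right)} = \left(-89 + v\right) \left(85 + v\right)$ ($R{\left(v \right)} = \left(85 + v\right) \left(-89 + v\right) = \left(-89 + v\right) \left(85 + v\right)$)
$R{\left(221 \right)} + \left(15049 - 5593\right) = \left(-7565 + 221^{2} - 884\right) + \left(15049 - 5593\right) = \left(-7565 + 48841 - 884\right) + \left(15049 - 5593\right) = 40392 + 9456 = 49848$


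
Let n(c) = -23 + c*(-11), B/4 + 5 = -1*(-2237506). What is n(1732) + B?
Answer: 8930929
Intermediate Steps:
B = 8950004 (B = -20 + 4*(-1*(-2237506)) = -20 + 4*2237506 = -20 + 8950024 = 8950004)
n(c) = -23 - 11*c
n(1732) + B = (-23 - 11*1732) + 8950004 = (-23 - 19052) + 8950004 = -19075 + 8950004 = 8930929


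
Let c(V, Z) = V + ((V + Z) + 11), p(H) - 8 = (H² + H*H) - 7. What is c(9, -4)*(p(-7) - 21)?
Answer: 1950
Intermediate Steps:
p(H) = 1 + 2*H² (p(H) = 8 + ((H² + H*H) - 7) = 8 + ((H² + H²) - 7) = 8 + (2*H² - 7) = 8 + (-7 + 2*H²) = 1 + 2*H²)
c(V, Z) = 11 + Z + 2*V (c(V, Z) = V + (11 + V + Z) = 11 + Z + 2*V)
c(9, -4)*(p(-7) - 21) = (11 - 4 + 2*9)*((1 + 2*(-7)²) - 21) = (11 - 4 + 18)*((1 + 2*49) - 21) = 25*((1 + 98) - 21) = 25*(99 - 21) = 25*78 = 1950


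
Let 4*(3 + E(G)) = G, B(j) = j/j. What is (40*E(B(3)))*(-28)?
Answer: 3080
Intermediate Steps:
B(j) = 1
E(G) = -3 + G/4
(40*E(B(3)))*(-28) = (40*(-3 + (1/4)*1))*(-28) = (40*(-3 + 1/4))*(-28) = (40*(-11/4))*(-28) = -110*(-28) = 3080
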